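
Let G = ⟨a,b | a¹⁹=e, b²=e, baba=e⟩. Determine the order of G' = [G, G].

G' = [G, G] is generated by all commutators. The generator-pair commutators are: [a, b] = a².
The subgroup they normally generate is {e, a, a², a³, a⁴, a⁵, a⁶, a⁷, a⁸, a⁹, a¹⁰, a¹¹, a¹², a¹³, a¹⁴, a¹⁵, a¹⁶, a¹⁷, a¹⁸}, of order 19.
Check: |G/G'| = 38/19 = 2 is the order of the abelianisation.

Answer: 19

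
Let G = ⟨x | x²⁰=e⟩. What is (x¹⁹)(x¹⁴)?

Compute (x¹⁹) · (x¹⁴) by multiplying left to right and reducing via the relations at each step:
  (x¹⁹) · x¹⁴ = x¹³

Answer: x¹³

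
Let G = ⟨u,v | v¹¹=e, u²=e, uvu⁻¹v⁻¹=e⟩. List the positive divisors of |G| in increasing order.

|G| = 22 = 2 · 11. By Lagrange's theorem the order of any subgroup divides 22; the divisors of 22 are 1, 2, 11, 22.

Answer: 1, 2, 11, 22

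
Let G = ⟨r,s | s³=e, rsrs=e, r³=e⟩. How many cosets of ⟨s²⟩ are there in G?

First find ord(s²) by computing successive powers:
  (s²)¹ = s², (s²)² = s, (s²)³ = e.
So |⟨s²⟩| = ord(s²) = 3. With |G| = 12, by Lagrange [G : ⟨s²⟩] = 12/3 = 4.

Answer: 4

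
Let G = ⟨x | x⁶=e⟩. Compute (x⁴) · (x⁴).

Compute (x⁴) · (x⁴) by multiplying left to right and reducing via the relations at each step:
  (x⁴) · x⁴ = x²

Answer: x²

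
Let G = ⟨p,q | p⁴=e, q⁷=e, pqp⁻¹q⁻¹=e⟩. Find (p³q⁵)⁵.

Compute successive powers of (p³q⁵), reducing at each step:
  (p³q⁵)²: (p³q⁵) · p³ = p²q⁵;   (p²q⁵) · q⁵ = p²q³
  (p³q⁵)³: (p²q³) · p³ = pq³;   (pq³) · q⁵ = pq
  (p³q⁵)⁴: (pq) · p³ = q;   q · q⁵ = q⁶
  (p³q⁵)⁵: (q⁶) · p³ = p³q⁶;   (p³q⁶) · q⁵ = p³q⁴

Answer: p³q⁴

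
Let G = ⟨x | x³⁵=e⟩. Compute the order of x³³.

Compute successive powers until reaching e:
  (x³³)¹ = x³³, (x³³)² = x³¹, (x³³)³ = x²⁹, (x³³)⁴ = x²⁷, (x³³)⁵ = x²⁵, (x³³)⁶ = x²³, (x³³)⁷ = x²¹, (x³³)⁸ = x¹⁹, (x³³)⁹ = x¹⁷, (x³³)¹⁰ = x¹⁵, (x³³)¹¹ = x¹³, (x³³)¹² = x¹¹, (x³³)¹³ = x⁹, (x³³)¹⁴ = x⁷, (x³³)¹⁵ = x⁵, (x³³)¹⁶ = x³, (x³³)¹⁷ = x, (x³³)¹⁸ = x³⁴, (x³³)¹⁹ = x³², (x³³)²⁰ = x³⁰, (x³³)²¹ = x²⁸, (x³³)²² = x²⁶, (x³³)²³ = x²⁴, (x³³)²⁴ = x²², (x³³)²⁵ = x²⁰, (x³³)²⁶ = x¹⁸, (x³³)²⁷ = x¹⁶, (x³³)²⁸ = x¹⁴, (x³³)²⁹ = x¹², (x³³)³⁰ = x¹⁰, (x³³)³¹ = x⁸, (x³³)³² = x⁶, (x³³)³³ = x⁴, (x³³)³⁴ = x², (x³³)³⁵ = e.
The smallest positive k with (x³³)ᵏ = e is 35.

Answer: 35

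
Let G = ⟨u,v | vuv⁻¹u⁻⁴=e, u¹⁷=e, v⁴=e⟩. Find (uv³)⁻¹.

The order of (uv³) is 4 (smallest k with (uv³)ᵏ = e), so (uv³)⁻¹ = (uv³)³ = u¹³v.
Check: (uv³) · (u¹³v) → (uv³) · u¹³ = v³;   (v³) · v = e, giving e as required.

Answer: u¹³v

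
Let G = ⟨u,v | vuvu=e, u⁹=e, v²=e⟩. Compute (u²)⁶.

Compute successive powers of (u²), reducing at each step:
  (u²)²: (u²) · u² = u⁴
  (u²)³: (u⁴) · u² = u⁶
  (u²)⁴: (u⁶) · u² = u⁸
  (u²)⁵: (u⁸) · u² = u
  (u²)⁶: u · u² = u³

Answer: u³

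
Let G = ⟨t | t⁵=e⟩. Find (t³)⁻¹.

The order of (t³) is 5 (smallest k with (t³)ᵏ = e), so (t³)⁻¹ = (t³)⁴ = t².
Check: (t³) · (t²) → (t³) · t² = e, giving e as required.

Answer: t²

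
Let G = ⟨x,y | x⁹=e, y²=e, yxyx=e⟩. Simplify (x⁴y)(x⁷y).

Compute (x⁴y) · (x⁷y) by multiplying left to right and reducing via the relations at each step:
  (x⁴y) · x⁷ = x⁶y
  (x⁶y) · y = x⁶

Answer: x⁶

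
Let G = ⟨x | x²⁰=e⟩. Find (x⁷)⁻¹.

The order of (x⁷) is 20 (smallest k with (x⁷)ᵏ = e), so (x⁷)⁻¹ = (x⁷)¹⁹ = x¹³.
Check: (x⁷) · (x¹³) → (x⁷) · x¹³ = e, giving e as required.

Answer: x¹³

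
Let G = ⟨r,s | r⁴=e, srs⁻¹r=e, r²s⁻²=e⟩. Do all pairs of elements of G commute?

r·s = rs but s·r = rs⁻¹, so r·s ≠ s·r and G is not abelian.

Answer: No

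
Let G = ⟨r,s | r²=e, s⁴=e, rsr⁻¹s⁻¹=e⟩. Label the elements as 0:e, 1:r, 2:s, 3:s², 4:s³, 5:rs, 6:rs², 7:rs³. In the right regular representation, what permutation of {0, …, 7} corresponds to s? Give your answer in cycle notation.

(0 2 3 4)(1 5 6 7)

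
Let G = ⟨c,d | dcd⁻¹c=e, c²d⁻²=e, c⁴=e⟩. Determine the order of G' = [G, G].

G' = [G, G] is generated by all commutators. The generator-pair commutators are: [c, d] = c².
The subgroup they normally generate is {e, c²}, of order 2.
Check: |G/G'| = 8/2 = 4 is the order of the abelianisation.

Answer: 2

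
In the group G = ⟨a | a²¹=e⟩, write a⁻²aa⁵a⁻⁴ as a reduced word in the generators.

Multiply left to right, reducing at each step:
  (a¹⁹) · a = a²⁰
  (a²⁰) · a⁵ = a⁴
  (a⁴) · a⁻⁴ = e

Answer: e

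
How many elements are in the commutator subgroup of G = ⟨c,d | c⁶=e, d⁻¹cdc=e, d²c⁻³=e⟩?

G' = [G, G] is generated by all commutators. The generator-pair commutators are: [c, d] = c².
The subgroup they normally generate is {e, c², c⁴}, of order 3.
Check: |G/G'| = 12/3 = 4 is the order of the abelianisation.

Answer: 3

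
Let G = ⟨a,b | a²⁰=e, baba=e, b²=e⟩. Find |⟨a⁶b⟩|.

|⟨a⁶b⟩| equals the order of a⁶b. Compute successive powers until reaching e:
  (a⁶b)¹ = a⁶b, (a⁶b)² = e.
The smallest positive k with (a⁶b)ᵏ = e is 2, so |⟨a⁶b⟩| = 2.

Answer: 2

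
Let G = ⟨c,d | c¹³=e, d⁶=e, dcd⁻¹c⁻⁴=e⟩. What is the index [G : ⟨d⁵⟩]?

First find ord(d⁵) by computing successive powers:
  (d⁵)¹ = d⁵, (d⁵)² = d⁴, (d⁵)³ = d³, (d⁵)⁴ = d², (d⁵)⁵ = d, (d⁵)⁶ = e.
So |⟨d⁵⟩| = ord(d⁵) = 6. With |G| = 78, by Lagrange [G : ⟨d⁵⟩] = 78/6 = 13.

Answer: 13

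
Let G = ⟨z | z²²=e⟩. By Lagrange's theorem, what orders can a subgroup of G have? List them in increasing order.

|G| = 22 = 2 · 11. By Lagrange's theorem the order of any subgroup divides 22; the divisors of 22 are 1, 2, 11, 22.

Answer: 1, 2, 11, 22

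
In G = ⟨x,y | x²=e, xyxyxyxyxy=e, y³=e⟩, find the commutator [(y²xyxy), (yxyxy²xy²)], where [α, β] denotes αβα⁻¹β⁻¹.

[(y²xyxy), (yxyxy²xy²)] = (y²xyxy)·(yxyxy²xy²)·(y²xyxy)⁻¹·(yxyxy²xy²)⁻¹.
  (y²xyxy) · (yxyxy²xy²) = xyxy²xyxy²x
  (xyxy²xyxy²x) · (y²xy²xy) = xy²xyx
  (xy²xyx) · (yxyxy²xy²) = y²xy²xy

Answer: y²xy²xy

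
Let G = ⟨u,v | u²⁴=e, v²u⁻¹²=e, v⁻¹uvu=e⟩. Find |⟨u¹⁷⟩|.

|⟨u¹⁷⟩| equals the order of u¹⁷. Compute successive powers until reaching e:
  (u¹⁷)¹ = u¹⁷, (u¹⁷)² = u¹⁰, (u¹⁷)³ = u³, (u¹⁷)⁴ = u²⁰, (u¹⁷)⁵ = u¹³, (u¹⁷)⁶ = u⁶, (u¹⁷)⁷ = u²³, (u¹⁷)⁸ = u¹⁶, (u¹⁷)⁹ = u⁹, (u¹⁷)¹⁰ = u², (u¹⁷)¹¹ = u¹⁹, (u¹⁷)¹² = u¹², (u¹⁷)¹³ = u⁵, (u¹⁷)¹⁴ = u²², (u¹⁷)¹⁵ = u¹⁵, (u¹⁷)¹⁶ = u⁸, (u¹⁷)¹⁷ = u, (u¹⁷)¹⁸ = u¹⁸, (u¹⁷)¹⁹ = u¹¹, (u¹⁷)²⁰ = u⁴, (u¹⁷)²¹ = u²¹, (u¹⁷)²² = u¹⁴, (u¹⁷)²³ = u⁷, (u¹⁷)²⁴ = e.
The smallest positive k with (u¹⁷)ᵏ = e is 24, so |⟨u¹⁷⟩| = 24.

Answer: 24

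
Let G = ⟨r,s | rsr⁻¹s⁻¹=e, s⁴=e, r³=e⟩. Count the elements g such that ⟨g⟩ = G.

G is cyclic of order 12. An element generates G iff its order is 12, and a cyclic group of order 12 has exactly φ(12) = 4 such elements.

Answer: 4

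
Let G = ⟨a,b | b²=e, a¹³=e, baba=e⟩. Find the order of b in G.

Compute successive powers until reaching e:
  b¹ = b, b² = e.
The smallest positive k with bᵏ = e is 2.

Answer: 2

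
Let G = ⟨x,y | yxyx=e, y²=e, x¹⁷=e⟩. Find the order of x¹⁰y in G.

Compute successive powers until reaching e:
  (x¹⁰y)¹ = x¹⁰y, (x¹⁰y)² = e.
The smallest positive k with (x¹⁰y)ᵏ = e is 2.

Answer: 2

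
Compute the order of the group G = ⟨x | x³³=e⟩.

G is generated by a single element, so G is cyclic. The relator gives x³³ = e and no smaller power is forced to be e, so the 33 powers {e, x, x², x³, x⁴, x⁵, x⁶, x⁷, x⁸, x⁹, x²², x²³, x²¹, x²⁰, x²⁴, x²⁵, x²⁶, x²⁷, x²⁸, x²⁹, x³², x³¹, x³⁰, x¹², x¹³, x¹¹, x¹⁰, x¹⁴, x¹⁵, x¹⁶, x¹⁷, x¹⁸, x¹⁹} are distinct. Hence |G| = 33.

Answer: 33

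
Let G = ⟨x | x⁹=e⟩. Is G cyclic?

|G| = 9. The element x has order 9 (its powers give 9 distinct elements), so ⟨x⟩ = G and G is cyclic.

Answer: Yes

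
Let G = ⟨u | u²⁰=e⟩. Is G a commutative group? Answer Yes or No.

G has a single generator, so G is cyclic and hence abelian.

Answer: Yes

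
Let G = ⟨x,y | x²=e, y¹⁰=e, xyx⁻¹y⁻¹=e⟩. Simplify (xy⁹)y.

Compute (xy⁹) · y by multiplying left to right and reducing via the relations at each step:
  (xy⁹) · y = x

Answer: x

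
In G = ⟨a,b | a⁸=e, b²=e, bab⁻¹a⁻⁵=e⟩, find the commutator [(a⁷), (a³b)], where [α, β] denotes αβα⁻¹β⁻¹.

[(a⁷), (a³b)] = (a⁷)·(a³b)·(a⁷)⁻¹·(a³b)⁻¹.
  (a⁷) · (a³b) = a²b
  (a²b) · a = a⁷b
  (a⁷b) · (ab) = a⁴

Answer: a⁴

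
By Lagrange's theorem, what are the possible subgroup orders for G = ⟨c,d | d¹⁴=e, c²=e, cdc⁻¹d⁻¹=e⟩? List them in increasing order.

|G| = 28 = 2² · 7. By Lagrange's theorem the order of any subgroup divides 28; the divisors of 28 are 1, 2, 4, 7, 14, 28.

Answer: 1, 2, 4, 7, 14, 28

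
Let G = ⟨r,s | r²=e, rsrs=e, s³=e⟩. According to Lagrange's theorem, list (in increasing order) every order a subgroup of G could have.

|G| = 6 = 2 · 3. By Lagrange's theorem the order of any subgroup divides 6; the divisors of 6 are 1, 2, 3, 6.

Answer: 1, 2, 3, 6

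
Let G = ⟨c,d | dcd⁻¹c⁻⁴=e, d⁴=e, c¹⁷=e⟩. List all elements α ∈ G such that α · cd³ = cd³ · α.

⟨cd³⟩ ⊆ C_G(cd³) since powers of cd³ commute with cd³; so |C_G(cd³)| ≥ |⟨cd³⟩| = 4.
By orbit–stabilizer, |C_G(cd³)| = |G| / |conj. class of cd³| = 68 / 17 = 4.
The 4 elements commuting with cd³ are {e, cd³, c¹³d, c¹⁴d²}.

Answer: {e, cd³, c¹³d, c¹⁴d²}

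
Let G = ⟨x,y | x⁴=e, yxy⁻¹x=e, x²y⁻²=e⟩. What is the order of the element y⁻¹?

Compute successive powers until reaching e:
  (y⁻¹)¹ = y⁻¹, (y⁻¹)² = x², (y⁻¹)³ = y, (y⁻¹)⁴ = e.
The smallest positive k with (y⁻¹)ᵏ = e is 4.

Answer: 4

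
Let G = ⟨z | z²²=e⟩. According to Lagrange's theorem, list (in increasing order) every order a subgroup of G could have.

|G| = 22 = 2 · 11. By Lagrange's theorem the order of any subgroup divides 22; the divisors of 22 are 1, 2, 11, 22.

Answer: 1, 2, 11, 22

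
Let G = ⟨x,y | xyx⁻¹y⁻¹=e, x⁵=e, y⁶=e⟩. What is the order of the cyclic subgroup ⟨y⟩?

|⟨y⟩| equals the order of y. Compute successive powers until reaching e:
  y¹ = y, y² = y², y³ = y³, y⁴ = y⁴, y⁵ = y⁵, y⁶ = e.
The smallest positive k with yᵏ = e is 6, so |⟨y⟩| = 6.

Answer: 6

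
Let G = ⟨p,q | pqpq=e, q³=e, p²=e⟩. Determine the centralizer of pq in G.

⟨pq⟩ ⊆ C_G(pq) since powers of pq commute with pq; so |C_G(pq)| ≥ |⟨pq⟩| = 2.
By orbit–stabilizer, |C_G(pq)| = |G| / |conj. class of pq| = 6 / 3 = 2.
The 2 elements commuting with pq are {e, pq}.

Answer: {e, pq}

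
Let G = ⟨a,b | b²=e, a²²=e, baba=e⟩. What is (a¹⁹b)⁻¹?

The order of (a¹⁹b) is 2 (smallest k with (a¹⁹b)ᵏ = e), so (a¹⁹b)⁻¹ = (a¹⁹b)¹ = a¹⁹b.
Check: (a¹⁹b) · (a¹⁹b) → (a¹⁹b) · a¹⁹ = b;   b · b = e, giving e as required.

Answer: a¹⁹b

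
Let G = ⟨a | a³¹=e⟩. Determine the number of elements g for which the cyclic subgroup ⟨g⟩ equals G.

G is cyclic of order 31. An element generates G iff its order is 31, and a cyclic group of order 31 has exactly φ(31) = 30 such elements.

Answer: 30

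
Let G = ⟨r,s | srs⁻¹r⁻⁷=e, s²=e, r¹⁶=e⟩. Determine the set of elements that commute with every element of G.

An element z ∈ Z(G) iff z commutes with every generator.
For example r⁸ is central: (r⁸)·r = r⁹ = r·(r⁸); (r⁸)·s = r⁸s = s·(r⁸).
Whereas r ∉ Z(G) since r·s = rs ≠ r⁷s = s·r.
Checking each of the 32 elements this way gives Z(G) = {e, r⁸}, of order 2.

Answer: {e, r⁸}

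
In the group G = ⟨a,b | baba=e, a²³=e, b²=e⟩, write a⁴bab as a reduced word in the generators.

Multiply left to right, reducing at each step:
  (a⁴) · b = a⁴b
  (a⁴b) · a = a³b
  (a³b) · b = a³

Answer: a³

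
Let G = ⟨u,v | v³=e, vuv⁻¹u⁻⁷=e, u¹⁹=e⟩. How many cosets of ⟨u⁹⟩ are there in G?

First find ord(u⁹) by computing successive powers:
  (u⁹)¹ = u⁹, (u⁹)² = u¹⁸, (u⁹)³ = u⁸, (u⁹)⁴ = u¹⁷, (u⁹)⁵ = u⁷, (u⁹)⁶ = u¹⁶, (u⁹)⁷ = u⁶, (u⁹)⁸ = u¹⁵, (u⁹)⁹ = u⁵, (u⁹)¹⁰ = u¹⁴, (u⁹)¹¹ = u⁴, (u⁹)¹² = u¹³, (u⁹)¹³ = u³, (u⁹)¹⁴ = u¹², (u⁹)¹⁵ = u², (u⁹)¹⁶ = u¹¹, (u⁹)¹⁷ = u, (u⁹)¹⁸ = u¹⁰, (u⁹)¹⁹ = e.
So |⟨u⁹⟩| = ord(u⁹) = 19. With |G| = 57, by Lagrange [G : ⟨u⁹⟩] = 57/19 = 3.

Answer: 3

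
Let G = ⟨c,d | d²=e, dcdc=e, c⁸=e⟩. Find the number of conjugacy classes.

The conjugacy classes (representative and size) are:
  [e] (size 1), [c] (size 2), [c⁶] (size 2), [c³] (size 2), [c⁴] (size 1), [d] (size 4), [c⁵d] (size 4).
Class equation: 1 + 2 + 2 + 2 + 1 + 4 + 4 = 16 = |G|. So G has 7 conjugacy classes.

Answer: 7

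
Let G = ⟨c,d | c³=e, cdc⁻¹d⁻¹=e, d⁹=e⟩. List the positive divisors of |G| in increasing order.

|G| = 27 = 3³. By Lagrange's theorem the order of any subgroup divides 27; the divisors of 27 are 1, 3, 9, 27.

Answer: 1, 3, 9, 27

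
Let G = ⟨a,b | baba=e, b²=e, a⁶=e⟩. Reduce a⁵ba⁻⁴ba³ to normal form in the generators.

Multiply left to right, reducing at each step:
  (a⁵) · b = a⁵b
  (a⁵b) · a⁻⁴ = a³b
  (a³b) · b = a³
  (a³) · a³ = e

Answer: e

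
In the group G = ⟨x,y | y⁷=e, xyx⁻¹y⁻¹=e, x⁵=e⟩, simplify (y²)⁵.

Compute successive powers of (y²), reducing at each step:
  (y²)²: (y²) · y² = y⁴
  (y²)³: (y⁴) · y² = y⁶
  (y²)⁴: (y⁶) · y² = y
  (y²)⁵: y · y² = y³

Answer: y³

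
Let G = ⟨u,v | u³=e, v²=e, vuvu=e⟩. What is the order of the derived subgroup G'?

G' = [G, G] is generated by all commutators. The generator-pair commutators are: [u, v] = u².
The subgroup they normally generate is {e, u, u²}, of order 3.
Check: |G/G'| = 6/3 = 2 is the order of the abelianisation.

Answer: 3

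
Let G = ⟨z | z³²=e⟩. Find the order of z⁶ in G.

Compute successive powers until reaching e:
  (z⁶)¹ = z⁶, (z⁶)² = z¹², (z⁶)³ = z¹⁸, (z⁶)⁴ = z²⁴, (z⁶)⁵ = z³⁰, (z⁶)⁶ = z⁴, (z⁶)⁷ = z¹⁰, (z⁶)⁸ = z¹⁶, (z⁶)⁹ = z²², (z⁶)¹⁰ = z²⁸, (z⁶)¹¹ = z², (z⁶)¹² = z⁸, (z⁶)¹³ = z¹⁴, (z⁶)¹⁴ = z²⁰, (z⁶)¹⁵ = z²⁶, (z⁶)¹⁶ = e.
The smallest positive k with (z⁶)ᵏ = e is 16.

Answer: 16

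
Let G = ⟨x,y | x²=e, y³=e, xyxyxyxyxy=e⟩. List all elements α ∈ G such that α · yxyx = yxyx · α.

⟨yxyx⟩ ⊆ C_G(yxyx) since powers of yxyx commute with yxyx; so |C_G(yxyx)| ≥ |⟨yxyx⟩| = 5.
By orbit–stabilizer, |C_G(yxyx)| = |G| / |conj. class of yxyx| = 60 / 12 = 5.
The 5 elements commuting with yxyx are {e, xy², yx, yxyx, xy²xy²}.

Answer: {e, xy², yx, yxyx, xy²xy²}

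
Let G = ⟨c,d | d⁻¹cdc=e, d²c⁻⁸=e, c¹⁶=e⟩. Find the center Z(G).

An element z ∈ Z(G) iff z commutes with every generator.
For example c⁸ is central: (c⁸)·c = c⁹ = c·(c⁸); (c⁸)·d = d⁻¹ = d·(c⁸).
Whereas c ∉ Z(G) since c·d = cd ≠ c⁷d⁻¹ = d·c.
Checking each of the 32 elements this way gives Z(G) = {e, c⁸}, of order 2.

Answer: {e, c⁸}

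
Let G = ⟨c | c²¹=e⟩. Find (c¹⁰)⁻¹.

The order of (c¹⁰) is 21 (smallest k with (c¹⁰)ᵏ = e), so (c¹⁰)⁻¹ = (c¹⁰)²⁰ = c¹¹.
Check: (c¹⁰) · (c¹¹) → (c¹⁰) · c¹¹ = e, giving e as required.

Answer: c¹¹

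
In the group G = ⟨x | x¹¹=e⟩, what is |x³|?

Compute successive powers until reaching e:
  (x³)¹ = x³, (x³)² = x⁶, (x³)³ = x⁹, (x³)⁴ = x, (x³)⁵ = x⁴, (x³)⁶ = x⁷, (x³)⁷ = x¹⁰, (x³)⁸ = x², (x³)⁹ = x⁵, (x³)¹⁰ = x⁸, (x³)¹¹ = e.
The smallest positive k with (x³)ᵏ = e is 11.

Answer: 11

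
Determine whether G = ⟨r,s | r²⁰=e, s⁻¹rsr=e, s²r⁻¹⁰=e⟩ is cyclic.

Every cyclic group is abelian. But r·s = rs while s·r = r⁹s⁻¹, so r·s ≠ s·r and G is not abelian. Hence G is not cyclic.

Answer: No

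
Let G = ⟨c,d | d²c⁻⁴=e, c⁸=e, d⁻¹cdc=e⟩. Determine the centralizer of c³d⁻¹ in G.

⟨c³d⁻¹⟩ ⊆ C_G(c³d⁻¹) since powers of c³d⁻¹ commute with c³d⁻¹; so |C_G(c³d⁻¹)| ≥ |⟨c³d⁻¹⟩| = 4.
By orbit–stabilizer, |C_G(c³d⁻¹)| = |G| / |conj. class of c³d⁻¹| = 16 / 4 = 4.
The 4 elements commuting with c³d⁻¹ are {e, c⁴, c³d, c³d⁻¹}.

Answer: {e, c⁴, c³d, c³d⁻¹}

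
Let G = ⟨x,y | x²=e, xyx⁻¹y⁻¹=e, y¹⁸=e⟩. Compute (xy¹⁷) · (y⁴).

Compute (xy¹⁷) · (y⁴) by multiplying left to right and reducing via the relations at each step:
  (xy¹⁷) · y⁴ = xy³

Answer: xy³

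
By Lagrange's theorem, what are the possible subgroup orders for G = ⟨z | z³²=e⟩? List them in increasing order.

|G| = 32 = 2⁵. By Lagrange's theorem the order of any subgroup divides 32; the divisors of 32 are 1, 2, 4, 8, 16, 32.

Answer: 1, 2, 4, 8, 16, 32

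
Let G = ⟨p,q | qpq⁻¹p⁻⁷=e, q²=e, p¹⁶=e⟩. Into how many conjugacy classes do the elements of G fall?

The conjugacy classes (representative and size) are:
  [e] (size 1), [p] (size 2), [p¹⁴] (size 2), [p³] (size 2), [p⁴] (size 2), [p¹⁰] (size 2), [p⁸] (size 1), [p⁹] (size 2), [p¹¹] (size 2), [p¹⁰q] (size 8), [pq] (size 8).
Class equation: 1 + 2 + 2 + 2 + 2 + 2 + 1 + 2 + 2 + 8 + 8 = 32 = |G|. So G has 11 conjugacy classes.

Answer: 11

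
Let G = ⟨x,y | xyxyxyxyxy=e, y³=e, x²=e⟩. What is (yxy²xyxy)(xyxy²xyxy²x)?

Compute (yxy²xyxy) · (xyxy²xyxy²x) by multiplying left to right and reducing via the relations at each step:
  (yxy²xyxy) · x = yxyxy²xy²
  (yxyxy²xy²) · y = yxyxy²x
  (yxyxy²x) · x = yxyxy²
  (yxyxy²) · y² = xy²xy²x
  (xy²xy²x) · x = xy²xy²
  (xy²xy²) · y = xy²x
  (xy²x) · x = xy²
  (xy²) · y² = xy
  (xy) · x = xyx

Answer: xyx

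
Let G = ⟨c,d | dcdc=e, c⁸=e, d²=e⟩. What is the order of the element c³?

Compute successive powers until reaching e:
  (c³)¹ = c³, (c³)² = c⁶, (c³)³ = c, (c³)⁴ = c⁴, (c³)⁵ = c⁷, (c³)⁶ = c², (c³)⁷ = c⁵, (c³)⁸ = e.
The smallest positive k with (c³)ᵏ = e is 8.

Answer: 8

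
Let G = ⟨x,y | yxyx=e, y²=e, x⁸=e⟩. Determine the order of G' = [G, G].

G' = [G, G] is generated by all commutators. The generator-pair commutators are: [x, y] = x².
The subgroup they normally generate is {e, x², x⁴, x⁶}, of order 4.
Check: |G/G'| = 16/4 = 4 is the order of the abelianisation.

Answer: 4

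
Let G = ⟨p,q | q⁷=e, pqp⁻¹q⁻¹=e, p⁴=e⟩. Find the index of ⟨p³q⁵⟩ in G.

First find ord(p³q⁵) by computing successive powers:
  (p³q⁵)¹ = p³q⁵, (p³q⁵)² = p²q³, (p³q⁵)³ = pq, (p³q⁵)⁴ = q⁶, (p³q⁵)⁵ = p³q⁴, (p³q⁵)⁶ = p²q², (p³q⁵)⁷ = p, (p³q⁵)⁸ = q⁵, (p³q⁵)⁹ = p³q³, (p³q⁵)¹⁰ = p²q, (p³q⁵)¹¹ = pq⁶, (p³q⁵)¹² = q⁴, (p³q⁵)¹³ = p³q², (p³q⁵)¹⁴ = p², (p³q⁵)¹⁵ = pq⁵, (p³q⁵)¹⁶ = q³, (p³q⁵)¹⁷ = p³q, (p³q⁵)¹⁸ = p²q⁶, (p³q⁵)¹⁹ = pq⁴, (p³q⁵)²⁰ = q², (p³q⁵)²¹ = p³, (p³q⁵)²² = p²q⁵, (p³q⁵)²³ = pq³, (p³q⁵)²⁴ = q, (p³q⁵)²⁵ = p³q⁶, (p³q⁵)²⁶ = p²q⁴, (p³q⁵)²⁷ = pq², (p³q⁵)²⁸ = e.
So |⟨p³q⁵⟩| = ord(p³q⁵) = 28. With |G| = 28, by Lagrange [G : ⟨p³q⁵⟩] = 28/28 = 1.

Answer: 1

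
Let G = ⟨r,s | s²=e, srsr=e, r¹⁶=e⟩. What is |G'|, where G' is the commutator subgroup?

G' = [G, G] is generated by all commutators. The generator-pair commutators are: [r, s] = r².
The subgroup they normally generate is {e, r², r⁴, r⁶, r⁸, r¹⁰, r¹², r¹⁴}, of order 8.
Check: |G/G'| = 32/8 = 4 is the order of the abelianisation.

Answer: 8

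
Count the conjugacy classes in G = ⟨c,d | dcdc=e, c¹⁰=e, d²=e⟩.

The conjugacy classes (representative and size) are:
  [e] (size 1), [c] (size 2), [c²] (size 2), [c³] (size 2), [c⁴] (size 2), [c⁵] (size 1), [c²d] (size 5), [c³d] (size 5).
Class equation: 1 + 2 + 2 + 2 + 2 + 1 + 5 + 5 = 20 = |G|. So G has 8 conjugacy classes.

Answer: 8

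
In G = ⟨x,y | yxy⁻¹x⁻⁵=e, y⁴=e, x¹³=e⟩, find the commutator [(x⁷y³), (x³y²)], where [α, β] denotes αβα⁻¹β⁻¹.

[(x⁷y³), (x³y²)] = (x⁷y³)·(x³y²)·(x⁷y³)⁻¹·(x³y²)⁻¹.
  (x⁷y³) · (x³y²) = x⁵y
  (x⁵y) · (x⁴y) = x¹²y²
  (x¹²y²) · (x³y²) = x⁹

Answer: x⁹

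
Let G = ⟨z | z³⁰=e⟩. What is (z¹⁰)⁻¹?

The order of (z¹⁰) is 3 (smallest k with (z¹⁰)ᵏ = e), so (z¹⁰)⁻¹ = (z¹⁰)² = z²⁰.
Check: (z¹⁰) · (z²⁰) → (z¹⁰) · z²⁰ = e, giving e as required.

Answer: z²⁰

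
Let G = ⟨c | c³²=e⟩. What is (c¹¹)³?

Compute successive powers of (c¹¹), reducing at each step:
  (c¹¹)²: (c¹¹) · c¹¹ = c²²
  (c¹¹)³: (c²²) · c¹¹ = c

Answer: c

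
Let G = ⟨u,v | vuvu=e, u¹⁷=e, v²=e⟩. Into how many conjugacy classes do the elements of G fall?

The conjugacy classes (representative and size) are:
  [e] (size 1), [u¹⁶] (size 2), [u²] (size 2), [u³] (size 2), [u¹³] (size 2), [u¹²] (size 2), [u⁶] (size 2), [u¹⁰] (size 2), [u⁹] (size 2), [u⁷v] (size 17).
Class equation: 1 + 2 + 2 + 2 + 2 + 2 + 2 + 2 + 2 + 17 = 34 = |G|. So G has 10 conjugacy classes.

Answer: 10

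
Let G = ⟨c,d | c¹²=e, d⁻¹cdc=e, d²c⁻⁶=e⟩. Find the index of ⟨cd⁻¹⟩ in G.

First find ord(cd⁻¹) by computing successive powers:
  (cd⁻¹)¹ = cd⁻¹, (cd⁻¹)² = c⁶, (cd⁻¹)³ = cd, (cd⁻¹)⁴ = e.
So |⟨cd⁻¹⟩| = ord(cd⁻¹) = 4. With |G| = 24, by Lagrange [G : ⟨cd⁻¹⟩] = 24/4 = 6.

Answer: 6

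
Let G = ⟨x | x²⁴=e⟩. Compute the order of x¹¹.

Compute successive powers until reaching e:
  (x¹¹)¹ = x¹¹, (x¹¹)² = x²², (x¹¹)³ = x⁹, (x¹¹)⁴ = x²⁰, (x¹¹)⁵ = x⁷, (x¹¹)⁶ = x¹⁸, (x¹¹)⁷ = x⁵, (x¹¹)⁸ = x¹⁶, (x¹¹)⁹ = x³, (x¹¹)¹⁰ = x¹⁴, (x¹¹)¹¹ = x, (x¹¹)¹² = x¹², (x¹¹)¹³ = x²³, (x¹¹)¹⁴ = x¹⁰, (x¹¹)¹⁵ = x²¹, (x¹¹)¹⁶ = x⁸, (x¹¹)¹⁷ = x¹⁹, (x¹¹)¹⁸ = x⁶, (x¹¹)¹⁹ = x¹⁷, (x¹¹)²⁰ = x⁴, (x¹¹)²¹ = x¹⁵, (x¹¹)²² = x², (x¹¹)²³ = x¹³, (x¹¹)²⁴ = e.
The smallest positive k with (x¹¹)ᵏ = e is 24.

Answer: 24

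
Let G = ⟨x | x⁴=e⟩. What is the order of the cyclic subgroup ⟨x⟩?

|⟨x⟩| equals the order of x. Compute successive powers until reaching e:
  x¹ = x, x² = x², x³ = x³, x⁴ = e.
The smallest positive k with xᵏ = e is 4, so |⟨x⟩| = 4.

Answer: 4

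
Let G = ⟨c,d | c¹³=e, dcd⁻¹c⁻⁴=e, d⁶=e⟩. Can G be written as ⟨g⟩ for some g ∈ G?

Every cyclic group is abelian. But c·d = cd while d·c = c⁴d, so c·d ≠ d·c and G is not abelian. Hence G is not cyclic.

Answer: No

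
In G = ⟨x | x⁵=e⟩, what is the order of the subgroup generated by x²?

|⟨x²⟩| equals the order of x². Compute successive powers until reaching e:
  (x²)¹ = x², (x²)² = x⁴, (x²)³ = x, (x²)⁴ = x³, (x²)⁵ = e.
The smallest positive k with (x²)ᵏ = e is 5, so |⟨x²⟩| = 5.

Answer: 5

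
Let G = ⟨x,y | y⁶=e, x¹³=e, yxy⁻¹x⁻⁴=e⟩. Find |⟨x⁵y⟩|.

|⟨x⁵y⟩| equals the order of x⁵y. Compute successive powers until reaching e:
  (x⁵y)¹ = x⁵y, (x⁵y)² = x¹²y², (x⁵y)³ = xy³, (x⁵y)⁴ = x⁹y⁴, (x⁵y)⁵ = x²y⁵, (x⁵y)⁶ = e.
The smallest positive k with (x⁵y)ᵏ = e is 6, so |⟨x⁵y⟩| = 6.

Answer: 6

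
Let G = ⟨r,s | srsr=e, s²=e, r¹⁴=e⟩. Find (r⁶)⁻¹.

The order of (r⁶) is 7 (smallest k with (r⁶)ᵏ = e), so (r⁶)⁻¹ = (r⁶)⁶ = r⁸.
Check: (r⁶) · (r⁸) → (r⁶) · r⁸ = e, giving e as required.

Answer: r⁸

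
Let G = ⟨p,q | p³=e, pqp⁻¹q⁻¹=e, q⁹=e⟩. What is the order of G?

Enumerate words in the generators, reducing via the relations: the distinct elements are
  {e, p, q, pq, p², q², q³, q⁴, q⁵, q⁶, q⁷, q⁸, pq², pq³, pq⁴, pq⁵, pq⁶, pq⁷, pq⁸, p²q, p²q², p²q³, p²q⁴, p²q⁵, p²q⁶, p²q⁷, p²q⁸}.
No further products give new elements, so |G| = 27.

Answer: 27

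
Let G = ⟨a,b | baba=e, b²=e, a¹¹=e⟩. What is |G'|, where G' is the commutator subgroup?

G' = [G, G] is generated by all commutators. The generator-pair commutators are: [a, b] = a².
The subgroup they normally generate is {e, a, a², a³, a⁴, a⁵, a⁶, a⁷, a⁸, a⁹, a¹⁰}, of order 11.
Check: |G/G'| = 22/11 = 2 is the order of the abelianisation.

Answer: 11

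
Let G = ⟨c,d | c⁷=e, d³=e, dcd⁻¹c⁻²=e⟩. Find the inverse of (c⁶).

The order of (c⁶) is 7 (smallest k with (c⁶)ᵏ = e), so (c⁶)⁻¹ = (c⁶)⁶ = c.
Check: (c⁶) · c → (c⁶) · c = e, giving e as required.

Answer: c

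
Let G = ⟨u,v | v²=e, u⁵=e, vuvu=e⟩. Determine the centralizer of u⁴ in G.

⟨u⁴⟩ ⊆ C_G(u⁴) since powers of u⁴ commute with u⁴; so |C_G(u⁴)| ≥ |⟨u⁴⟩| = 5.
By orbit–stabilizer, |C_G(u⁴)| = |G| / |conj. class of u⁴| = 10 / 2 = 5.
The 5 elements commuting with u⁴ are {e, u, u², u³, u⁴}.

Answer: {e, u, u², u³, u⁴}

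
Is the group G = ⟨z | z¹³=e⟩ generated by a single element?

|G| = 13. The element z has order 13 (its powers give 13 distinct elements), so ⟨z⟩ = G and G is cyclic.

Answer: Yes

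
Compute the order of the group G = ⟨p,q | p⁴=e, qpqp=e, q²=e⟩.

Enumerate words in the generators, reducing via the relations: the distinct elements are
  {e, p, q, pq, p², p³, p²q, p³q}.
No further products give new elements, so |G| = 8.

Answer: 8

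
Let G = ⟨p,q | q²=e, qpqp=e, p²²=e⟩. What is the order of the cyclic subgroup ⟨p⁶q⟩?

|⟨p⁶q⟩| equals the order of p⁶q. Compute successive powers until reaching e:
  (p⁶q)¹ = p⁶q, (p⁶q)² = e.
The smallest positive k with (p⁶q)ᵏ = e is 2, so |⟨p⁶q⟩| = 2.

Answer: 2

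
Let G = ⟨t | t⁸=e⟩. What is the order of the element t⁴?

Compute successive powers until reaching e:
  (t⁴)¹ = t⁴, (t⁴)² = e.
The smallest positive k with (t⁴)ᵏ = e is 2.

Answer: 2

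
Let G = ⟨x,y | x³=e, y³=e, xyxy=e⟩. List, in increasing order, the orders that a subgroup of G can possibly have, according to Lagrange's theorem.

|G| = 12 = 2² · 3. By Lagrange's theorem the order of any subgroup divides 12; the divisors of 12 are 1, 2, 3, 4, 6, 12.

Answer: 1, 2, 3, 4, 6, 12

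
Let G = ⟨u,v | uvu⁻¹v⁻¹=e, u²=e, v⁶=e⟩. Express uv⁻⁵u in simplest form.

Multiply left to right, reducing at each step:
  u · v⁻⁵ = uv
  (uv) · u = v

Answer: v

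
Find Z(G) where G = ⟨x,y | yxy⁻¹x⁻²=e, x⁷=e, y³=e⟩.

An element z ∈ Z(G) iff z commutes with every generator.
For example e is central: e·x = x = x·e; e·y = y = y·e.
Whereas x ∉ Z(G) since x·y = xy ≠ x²y = y·x.
Checking each of the 21 elements this way gives Z(G) = {e}, of order 1.

Answer: {e}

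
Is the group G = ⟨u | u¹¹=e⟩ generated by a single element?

|G| = 11. The element u has order 11 (its powers give 11 distinct elements), so ⟨u⟩ = G and G is cyclic.

Answer: Yes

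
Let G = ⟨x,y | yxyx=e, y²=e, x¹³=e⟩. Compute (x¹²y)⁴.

Compute successive powers of (x¹²y), reducing at each step:
  (x¹²y)²: (x¹²y) · x¹² = y;   y · y = e
  (x¹²y)³: e · x¹² = x¹²;   (x¹²) · y = x¹²y
  (x¹²y)⁴: (x¹²y) · x¹² = y;   y · y = e

Answer: e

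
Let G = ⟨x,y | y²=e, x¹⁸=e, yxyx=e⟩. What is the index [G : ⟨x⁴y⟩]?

First find ord(x⁴y) by computing successive powers:
  (x⁴y)¹ = x⁴y, (x⁴y)² = e.
So |⟨x⁴y⟩| = ord(x⁴y) = 2. With |G| = 36, by Lagrange [G : ⟨x⁴y⟩] = 36/2 = 18.

Answer: 18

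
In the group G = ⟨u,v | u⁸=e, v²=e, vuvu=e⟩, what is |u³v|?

Compute successive powers until reaching e:
  (u³v)¹ = u³v, (u³v)² = e.
The smallest positive k with (u³v)ᵏ = e is 2.

Answer: 2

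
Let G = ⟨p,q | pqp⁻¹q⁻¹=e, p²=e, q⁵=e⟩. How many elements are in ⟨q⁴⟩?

|⟨q⁴⟩| equals the order of q⁴. Compute successive powers until reaching e:
  (q⁴)¹ = q⁴, (q⁴)² = q³, (q⁴)³ = q², (q⁴)⁴ = q, (q⁴)⁵ = e.
The smallest positive k with (q⁴)ᵏ = e is 5, so |⟨q⁴⟩| = 5.

Answer: 5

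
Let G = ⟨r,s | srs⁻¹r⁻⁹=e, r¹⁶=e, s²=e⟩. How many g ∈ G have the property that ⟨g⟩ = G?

⟨g⟩ = G would require ord(g) = |G| = 32, but the maximum element order in G is 16 < 32. So G is not cyclic and no single element generates it: the count is 0.

Answer: 0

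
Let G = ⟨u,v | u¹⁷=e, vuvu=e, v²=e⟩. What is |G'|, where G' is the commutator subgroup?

G' = [G, G] is generated by all commutators. The generator-pair commutators are: [u, v] = u².
The subgroup they normally generate is {e, u, u², u³, u⁴, u⁵, u⁶, u⁷, u⁸, u⁹, u¹⁰, u¹¹, u¹², u¹³, u¹⁴, u¹⁵, u¹⁶}, of order 17.
Check: |G/G'| = 34/17 = 2 is the order of the abelianisation.

Answer: 17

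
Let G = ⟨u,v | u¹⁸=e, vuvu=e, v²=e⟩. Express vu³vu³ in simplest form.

Multiply left to right, reducing at each step:
  v · u³ = u¹⁵v
  (u¹⁵v) · v = u¹⁵
  (u¹⁵) · u³ = e

Answer: e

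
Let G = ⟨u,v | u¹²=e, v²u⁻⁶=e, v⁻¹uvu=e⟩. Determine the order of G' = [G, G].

G' = [G, G] is generated by all commutators. The generator-pair commutators are: [u, v] = u².
The subgroup they normally generate is {e, u², u⁴, u⁶, u⁸, u¹⁰}, of order 6.
Check: |G/G'| = 24/6 = 4 is the order of the abelianisation.

Answer: 6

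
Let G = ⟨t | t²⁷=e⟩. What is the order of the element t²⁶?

Compute successive powers until reaching e:
  (t²⁶)¹ = t²⁶, (t²⁶)² = t²⁵, (t²⁶)³ = t²⁴, (t²⁶)⁴ = t²³, (t²⁶)⁵ = t²², (t²⁶)⁶ = t²¹, (t²⁶)⁷ = t²⁰, (t²⁶)⁸ = t¹⁹, (t²⁶)⁹ = t¹⁸, (t²⁶)¹⁰ = t¹⁷, (t²⁶)¹¹ = t¹⁶, (t²⁶)¹² = t¹⁵, (t²⁶)¹³ = t¹⁴, (t²⁶)¹⁴ = t¹³, (t²⁶)¹⁵ = t¹², (t²⁶)¹⁶ = t¹¹, (t²⁶)¹⁷ = t¹⁰, (t²⁶)¹⁸ = t⁹, (t²⁶)¹⁹ = t⁸, (t²⁶)²⁰ = t⁷, (t²⁶)²¹ = t⁶, (t²⁶)²² = t⁵, (t²⁶)²³ = t⁴, (t²⁶)²⁴ = t³, (t²⁶)²⁵ = t², (t²⁶)²⁶ = t, (t²⁶)²⁷ = e.
The smallest positive k with (t²⁶)ᵏ = e is 27.

Answer: 27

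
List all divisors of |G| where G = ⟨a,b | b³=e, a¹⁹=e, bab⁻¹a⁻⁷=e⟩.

|G| = 57 = 3 · 19. By Lagrange's theorem the order of any subgroup divides 57; the divisors of 57 are 1, 3, 19, 57.

Answer: 1, 3, 19, 57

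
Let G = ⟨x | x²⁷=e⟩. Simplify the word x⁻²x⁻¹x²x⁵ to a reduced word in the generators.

Multiply left to right, reducing at each step:
  (x²⁵) · x⁻¹ = x²⁴
  (x²⁴) · x² = x²⁶
  (x²⁶) · x⁵ = x⁴

Answer: x⁴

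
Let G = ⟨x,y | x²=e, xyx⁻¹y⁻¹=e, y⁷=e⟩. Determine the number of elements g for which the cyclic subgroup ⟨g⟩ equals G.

G is cyclic of order 14. An element generates G iff its order is 14, and a cyclic group of order 14 has exactly φ(14) = 6 such elements.

Answer: 6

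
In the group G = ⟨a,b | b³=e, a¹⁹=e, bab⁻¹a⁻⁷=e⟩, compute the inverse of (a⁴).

The order of (a⁴) is 19 (smallest k with (a⁴)ᵏ = e), so (a⁴)⁻¹ = (a⁴)¹⁸ = a¹⁵.
Check: (a⁴) · (a¹⁵) → (a⁴) · a¹⁵ = e, giving e as required.

Answer: a¹⁵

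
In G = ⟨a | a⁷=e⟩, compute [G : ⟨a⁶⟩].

First find ord(a⁶) by computing successive powers:
  (a⁶)¹ = a⁶, (a⁶)² = a⁵, (a⁶)³ = a⁴, (a⁶)⁴ = a³, (a⁶)⁵ = a², (a⁶)⁶ = a, (a⁶)⁷ = e.
So |⟨a⁶⟩| = ord(a⁶) = 7. With |G| = 7, by Lagrange [G : ⟨a⁶⟩] = 7/7 = 1.

Answer: 1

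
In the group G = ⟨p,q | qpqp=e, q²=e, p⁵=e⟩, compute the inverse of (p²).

The order of (p²) is 5 (smallest k with (p²)ᵏ = e), so (p²)⁻¹ = (p²)⁴ = p³.
Check: (p²) · (p³) → (p²) · p³ = e, giving e as required.

Answer: p³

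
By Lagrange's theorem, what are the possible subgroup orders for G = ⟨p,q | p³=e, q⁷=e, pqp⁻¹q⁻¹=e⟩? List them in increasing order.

|G| = 21 = 3 · 7. By Lagrange's theorem the order of any subgroup divides 21; the divisors of 21 are 1, 3, 7, 21.

Answer: 1, 3, 7, 21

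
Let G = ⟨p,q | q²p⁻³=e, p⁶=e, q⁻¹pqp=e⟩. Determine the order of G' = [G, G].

G' = [G, G] is generated by all commutators. The generator-pair commutators are: [p, q] = p².
The subgroup they normally generate is {e, p², p⁴}, of order 3.
Check: |G/G'| = 12/3 = 4 is the order of the abelianisation.

Answer: 3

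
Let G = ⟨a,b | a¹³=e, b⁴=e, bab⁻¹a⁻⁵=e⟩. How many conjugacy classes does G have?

The conjugacy classes (representative and size) are:
  [e] (size 1), [a] (size 4), [a²] (size 4), [a⁹] (size 4), [a¹²b] (size 13), [a⁴b²] (size 13), [a¹²b³] (size 13).
Class equation: 1 + 4 + 4 + 4 + 13 + 13 + 13 = 52 = |G|. So G has 7 conjugacy classes.

Answer: 7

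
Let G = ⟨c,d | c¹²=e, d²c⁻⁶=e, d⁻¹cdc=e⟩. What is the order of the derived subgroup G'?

G' = [G, G] is generated by all commutators. The generator-pair commutators are: [c, d] = c².
The subgroup they normally generate is {e, c², c⁴, c⁶, c⁸, c¹⁰}, of order 6.
Check: |G/G'| = 24/6 = 4 is the order of the abelianisation.

Answer: 6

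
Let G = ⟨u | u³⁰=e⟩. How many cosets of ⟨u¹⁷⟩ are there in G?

First find ord(u¹⁷) by computing successive powers:
  (u¹⁷)¹ = u¹⁷, (u¹⁷)² = u⁴, (u¹⁷)³ = u²¹, (u¹⁷)⁴ = u⁸, (u¹⁷)⁵ = u²⁵, (u¹⁷)⁶ = u¹², (u¹⁷)⁷ = u²⁹, (u¹⁷)⁸ = u¹⁶, (u¹⁷)⁹ = u³, (u¹⁷)¹⁰ = u²⁰, (u¹⁷)¹¹ = u⁷, (u¹⁷)¹² = u²⁴, (u¹⁷)¹³ = u¹¹, (u¹⁷)¹⁴ = u²⁸, (u¹⁷)¹⁵ = u¹⁵, (u¹⁷)¹⁶ = u², (u¹⁷)¹⁷ = u¹⁹, (u¹⁷)¹⁸ = u⁶, (u¹⁷)¹⁹ = u²³, (u¹⁷)²⁰ = u¹⁰, (u¹⁷)²¹ = u²⁷, (u¹⁷)²² = u¹⁴, (u¹⁷)²³ = u, (u¹⁷)²⁴ = u¹⁸, (u¹⁷)²⁵ = u⁵, (u¹⁷)²⁶ = u²², (u¹⁷)²⁷ = u⁹, (u¹⁷)²⁸ = u²⁶, (u¹⁷)²⁹ = u¹³, (u¹⁷)³⁰ = e.
So |⟨u¹⁷⟩| = ord(u¹⁷) = 30. With |G| = 30, by Lagrange [G : ⟨u¹⁷⟩] = 30/30 = 1.

Answer: 1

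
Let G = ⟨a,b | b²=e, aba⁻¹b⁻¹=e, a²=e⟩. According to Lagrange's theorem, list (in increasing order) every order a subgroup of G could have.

|G| = 4 = 2². By Lagrange's theorem the order of any subgroup divides 4; the divisors of 4 are 1, 2, 4.

Answer: 1, 2, 4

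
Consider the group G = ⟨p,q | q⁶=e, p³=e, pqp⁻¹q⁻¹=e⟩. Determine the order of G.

Enumerate words in the generators, reducing via the relations: the distinct elements are
  {e, p, q, pq, p², q², q³, q⁴, q⁵, pq², pq³, pq⁴, pq⁵, p²q, p²q², p²q³, p²q⁴, p²q⁵}.
No further products give new elements, so |G| = 18.

Answer: 18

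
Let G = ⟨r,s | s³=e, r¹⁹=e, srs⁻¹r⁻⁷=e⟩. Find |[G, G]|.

G' = [G, G] is generated by all commutators. The generator-pair commutators are: [r, s] = r¹³.
The subgroup they normally generate is {e, r, r², r³, r⁴, r⁵, r⁶, r⁷, r⁸, r⁹, r¹⁰, r¹¹, r¹², r¹³, r¹⁴, r¹⁵, r¹⁶, r¹⁷, r¹⁸}, of order 19.
Check: |G/G'| = 57/19 = 3 is the order of the abelianisation.

Answer: 19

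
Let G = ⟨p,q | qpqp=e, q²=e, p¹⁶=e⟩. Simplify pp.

Compute p · p by multiplying left to right and reducing via the relations at each step:
  p · p = p²

Answer: p²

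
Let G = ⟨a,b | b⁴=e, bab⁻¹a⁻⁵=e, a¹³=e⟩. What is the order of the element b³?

Compute successive powers until reaching e:
  (b³)¹ = b³, (b³)² = b², (b³)³ = b, (b³)⁴ = e.
The smallest positive k with (b³)ᵏ = e is 4.

Answer: 4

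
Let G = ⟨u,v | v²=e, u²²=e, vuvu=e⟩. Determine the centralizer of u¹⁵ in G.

⟨u¹⁵⟩ ⊆ C_G(u¹⁵) since powers of u¹⁵ commute with u¹⁵; so |C_G(u¹⁵)| ≥ |⟨u¹⁵⟩| = 22.
By orbit–stabilizer, |C_G(u¹⁵)| = |G| / |conj. class of u¹⁵| = 44 / 2 = 22.
The 22 elements commuting with u¹⁵ are {e, u, u², u³, u⁴, u⁵, u⁶, u⁷, u⁸, u⁹, u¹⁰, u¹¹, u¹², u¹³, u¹⁴, u¹⁵, u¹⁶, u¹⁷, u¹⁸, u¹⁹, u²⁰, u²¹}.

Answer: {e, u, u², u³, u⁴, u⁵, u⁶, u⁷, u⁸, u⁹, u¹⁰, u¹¹, u¹², u¹³, u¹⁴, u¹⁵, u¹⁶, u¹⁷, u¹⁸, u¹⁹, u²⁰, u²¹}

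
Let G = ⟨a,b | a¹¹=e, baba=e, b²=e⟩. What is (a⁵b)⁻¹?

The order of (a⁵b) is 2 (smallest k with (a⁵b)ᵏ = e), so (a⁵b)⁻¹ = (a⁵b)¹ = a⁵b.
Check: (a⁵b) · (a⁵b) → (a⁵b) · a⁵ = b;   b · b = e, giving e as required.

Answer: a⁵b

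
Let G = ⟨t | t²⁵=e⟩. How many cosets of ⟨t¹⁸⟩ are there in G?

First find ord(t¹⁸) by computing successive powers:
  (t¹⁸)¹ = t¹⁸, (t¹⁸)² = t¹¹, (t¹⁸)³ = t⁴, (t¹⁸)⁴ = t²², (t¹⁸)⁵ = t¹⁵, (t¹⁸)⁶ = t⁸, (t¹⁸)⁷ = t, (t¹⁸)⁸ = t¹⁹, (t¹⁸)⁹ = t¹², (t¹⁸)¹⁰ = t⁵, (t¹⁸)¹¹ = t²³, (t¹⁸)¹² = t¹⁶, (t¹⁸)¹³ = t⁹, (t¹⁸)¹⁴ = t², (t¹⁸)¹⁵ = t²⁰, (t¹⁸)¹⁶ = t¹³, (t¹⁸)¹⁷ = t⁶, (t¹⁸)¹⁸ = t²⁴, (t¹⁸)¹⁹ = t¹⁷, (t¹⁸)²⁰ = t¹⁰, (t¹⁸)²¹ = t³, (t¹⁸)²² = t²¹, (t¹⁸)²³ = t¹⁴, (t¹⁸)²⁴ = t⁷, (t¹⁸)²⁵ = e.
So |⟨t¹⁸⟩| = ord(t¹⁸) = 25. With |G| = 25, by Lagrange [G : ⟨t¹⁸⟩] = 25/25 = 1.

Answer: 1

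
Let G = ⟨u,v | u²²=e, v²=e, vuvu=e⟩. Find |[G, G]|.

G' = [G, G] is generated by all commutators. The generator-pair commutators are: [u, v] = u².
The subgroup they normally generate is {e, u², u⁴, u⁶, u⁸, u¹⁰, u¹², u¹⁴, u¹⁶, u¹⁸, u²⁰}, of order 11.
Check: |G/G'| = 44/11 = 4 is the order of the abelianisation.

Answer: 11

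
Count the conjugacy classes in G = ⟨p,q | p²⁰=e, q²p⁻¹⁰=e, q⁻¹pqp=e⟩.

The conjugacy classes (representative and size) are:
  [e] (size 1), [p] (size 2), [p²] (size 2), [p³] (size 2), [p⁴] (size 2), [p⁵] (size 2), [p¹⁴] (size 2), [p⁷] (size 2), [p⁸] (size 2), [p¹¹] (size 2), [p¹⁰] (size 1), [p²q⁻¹] (size 10), [p⁹q] (size 10).
Class equation: 1 + 2 + 2 + 2 + 2 + 2 + 2 + 2 + 2 + 2 + 1 + 10 + 10 = 40 = |G|. So G has 13 conjugacy classes.

Answer: 13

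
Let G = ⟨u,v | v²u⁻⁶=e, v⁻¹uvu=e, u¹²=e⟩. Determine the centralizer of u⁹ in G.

⟨u⁹⟩ ⊆ C_G(u⁹) since powers of u⁹ commute with u⁹; so |C_G(u⁹)| ≥ |⟨u⁹⟩| = 4.
By orbit–stabilizer, |C_G(u⁹)| = |G| / |conj. class of u⁹| = 24 / 2 = 12.
The 12 elements commuting with u⁹ are {e, u, u², u³, u⁴, u⁵, u⁶, u⁷, u⁸, u⁹, u¹⁰, u¹¹}.

Answer: {e, u, u², u³, u⁴, u⁵, u⁶, u⁷, u⁸, u⁹, u¹⁰, u¹¹}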